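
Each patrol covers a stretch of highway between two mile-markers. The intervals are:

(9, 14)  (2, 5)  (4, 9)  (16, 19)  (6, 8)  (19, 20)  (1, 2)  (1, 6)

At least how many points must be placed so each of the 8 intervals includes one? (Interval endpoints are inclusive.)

Sorted: [1,2] [2,5] [1,6] [6,8] [4,9] [9,14] [16,19] [19,20]
{[1,2],[2,5],[1,6]} hit by 2; {[6,8],[4,9]} hit by 8; {[9,14]} hit by 14; {[16,19],[19,20]} hit by 19.
Points: 2, 8, 14, 19 (4 total).

4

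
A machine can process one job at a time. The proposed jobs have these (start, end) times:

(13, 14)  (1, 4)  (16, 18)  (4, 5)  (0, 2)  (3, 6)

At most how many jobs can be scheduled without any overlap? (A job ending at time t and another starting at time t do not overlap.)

By end time: (0,2), (1,4), (4,5), (3,6), (13,14), (16,18).
Pick (0,2); next start ≥ 2 → (4,5); next start ≥ 5 → (13,14); next start ≥ 14 → (16,18).
Selected 4 jobs.

4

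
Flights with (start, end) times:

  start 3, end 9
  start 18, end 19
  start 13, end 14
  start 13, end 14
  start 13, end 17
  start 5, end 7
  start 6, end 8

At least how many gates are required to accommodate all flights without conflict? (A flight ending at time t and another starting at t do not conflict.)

3

The answer is the maximum number of intervals overlapping at any instant.
starts: [3, 5, 6, 13, 13, 13, 18]
ends:   [7, 8, 9, 14, 14, 17, 19]
s3→1 s5→2 s6→3  — peak 3.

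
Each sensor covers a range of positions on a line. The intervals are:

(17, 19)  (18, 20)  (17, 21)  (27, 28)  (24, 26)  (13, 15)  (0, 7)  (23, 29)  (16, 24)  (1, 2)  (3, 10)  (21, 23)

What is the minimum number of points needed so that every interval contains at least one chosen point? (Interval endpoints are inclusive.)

7

Sort by right endpoint; whenever an interval is uncovered, place a point at its right end.
Sorted: [1,2] [0,7] [3,10] [13,15] [17,19] [18,20] [17,21] [21,23] [16,24] [24,26] [27,28] [23,29]
{[1,2],[0,7]} hit by 2; {[3,10]} hit by 10; {[13,15]} hit by 15; {[17,19],[18,20],[17,21]} hit by 19; {[21,23],[16,24]} hit by 23; {[24,26]} hit by 26; {[27,28],[23,29]} hit by 28.
Points: 2, 10, 15, 19, 23, 26, 28 (7 total).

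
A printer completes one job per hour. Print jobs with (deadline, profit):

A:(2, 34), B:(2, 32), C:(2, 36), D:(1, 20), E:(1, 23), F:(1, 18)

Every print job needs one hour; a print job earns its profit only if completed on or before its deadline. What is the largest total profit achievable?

Sort by profit descending; place each in the latest free slot ≤ its deadline.
By profit: C(d2,36), A(d2,34), B(d2,32), E(d1,23), D(d1,20), F(d1,18)
C→slot 2; A→slot 1; B skipped; E skipped; D skipped; F skipped.
Profit = 34 + 36 = 70

70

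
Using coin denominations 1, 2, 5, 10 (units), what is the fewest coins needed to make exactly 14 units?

3

14 = 1×10 + 2×2
Total coins = 1 + 2 = 3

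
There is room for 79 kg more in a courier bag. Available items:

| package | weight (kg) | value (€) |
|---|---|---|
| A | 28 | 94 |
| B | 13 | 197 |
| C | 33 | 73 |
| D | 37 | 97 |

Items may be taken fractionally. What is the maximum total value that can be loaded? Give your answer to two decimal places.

390.21

Ratios (sorted): B 15.15, A 3.36, D 2.62, C 2.21
take B (13 @ 197); take A (28 @ 94); take D (37 @ 97); take 1/33 of C → 2.21. Capacity used 79/79.
Total value = 390.21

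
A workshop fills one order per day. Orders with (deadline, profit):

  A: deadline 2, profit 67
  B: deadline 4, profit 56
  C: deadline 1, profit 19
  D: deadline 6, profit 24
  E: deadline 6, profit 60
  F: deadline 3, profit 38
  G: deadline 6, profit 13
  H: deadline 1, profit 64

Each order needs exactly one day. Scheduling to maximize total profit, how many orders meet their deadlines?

Take jobs in profit order; each goes to the latest open slot no later than its deadline.
Profit order: A=67 H=64 E=60 B=56 F=38 D=24 C=19 G=13
Assign: A→slot 2, H→slot 1, E→slot 6, B→slot 4, F→slot 3, D→slot 5, C skipped, G skipped.
Slots: [1:H] [2:A] [3:F] [4:B] [5:D] [6:E]
6 of 8 scheduled.

6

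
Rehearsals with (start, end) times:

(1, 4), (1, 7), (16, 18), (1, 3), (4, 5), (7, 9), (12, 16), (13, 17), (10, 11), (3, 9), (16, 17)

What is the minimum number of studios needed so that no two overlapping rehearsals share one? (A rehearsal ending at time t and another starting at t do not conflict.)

3

Events (time:±→running): 1:+→1 1:+→2 1:+→3 … peak 3.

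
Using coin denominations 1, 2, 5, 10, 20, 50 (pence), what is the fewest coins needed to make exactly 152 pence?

Use the largest denomination that fits, subtract, and repeat.
152 − 3×50→2 − 1×2→0
Total coins = 3 + 1 = 4

4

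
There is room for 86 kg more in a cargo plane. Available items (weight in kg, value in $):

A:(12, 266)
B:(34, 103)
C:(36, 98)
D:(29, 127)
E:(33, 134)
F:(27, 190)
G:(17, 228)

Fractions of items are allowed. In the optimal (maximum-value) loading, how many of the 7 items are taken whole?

4

Sort by value per unit weight and fill in that order.
Order: A (266/12=22.17) > G (228/17=13.41) > F (190/27=7.04) > D (127/29=4.38) > E (134/33=4.06) > B (103/34=3.03) > C (98/36=2.72)
Fill: take A (12 @ 266) → take G (17 @ 228) → take F (27 @ 190) → take D (29 @ 127) → take 1/33 of E → 4.06; 86/86 used.
4 item(s) taken whole; one partial (take 1/33 of E).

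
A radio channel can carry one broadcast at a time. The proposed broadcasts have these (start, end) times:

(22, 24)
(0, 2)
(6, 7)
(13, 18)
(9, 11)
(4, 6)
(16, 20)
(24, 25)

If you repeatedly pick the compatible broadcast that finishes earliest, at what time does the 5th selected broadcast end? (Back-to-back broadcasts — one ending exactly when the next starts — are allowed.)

18

Greedy by earliest finish: after sorting by end time, pick each interval compatible with the last pick.
Sorted by end: (0,2)  (4,6)  (6,7)  (9,11)  (13,18)  (16,20)  (22,24)  (24,25)
take (0,2); take (4,6); take (6,7); take (9,11); take (13,18); take (22,24); take (24,25).
Selected: (0,2) (4,6) (6,7) (9,11) (13,18) (22,24) (24,25)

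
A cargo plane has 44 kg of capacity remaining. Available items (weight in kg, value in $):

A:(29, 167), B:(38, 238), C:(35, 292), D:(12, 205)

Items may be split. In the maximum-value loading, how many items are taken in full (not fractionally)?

Greedy by value/weight ratio, highest first.
Order: D (205/12=17.08) > C (292/35=8.34) > B (238/38=6.26) > A (167/29=5.76)
Fill: take D (12 @ 205) → take 32/35 of C → 266.97; 44/44 used.
1 item(s) taken whole; one partial (take 32/35 of C).

1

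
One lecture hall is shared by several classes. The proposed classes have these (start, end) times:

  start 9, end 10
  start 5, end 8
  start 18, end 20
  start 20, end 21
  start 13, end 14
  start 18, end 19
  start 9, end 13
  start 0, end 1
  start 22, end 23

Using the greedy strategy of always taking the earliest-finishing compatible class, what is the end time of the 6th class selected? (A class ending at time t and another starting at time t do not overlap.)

21

Greedy by earliest finish: after sorting by end time, pick each interval compatible with the last pick.
By end time: (0,1), (5,8), (9,10), (9,13), (13,14), (18,19), (18,20), (20,21), (22,23).
Pick (0,1); next start ≥ 1 → (5,8); next start ≥ 8 → (9,10); next start ≥ 10 → (13,14); next start ≥ 14 → (18,19); next start ≥ 19 → (20,21); next start ≥ 21 → (22,23).
Selected: (0,1) (5,8) (9,10) (13,14) (18,19) (20,21) (22,23)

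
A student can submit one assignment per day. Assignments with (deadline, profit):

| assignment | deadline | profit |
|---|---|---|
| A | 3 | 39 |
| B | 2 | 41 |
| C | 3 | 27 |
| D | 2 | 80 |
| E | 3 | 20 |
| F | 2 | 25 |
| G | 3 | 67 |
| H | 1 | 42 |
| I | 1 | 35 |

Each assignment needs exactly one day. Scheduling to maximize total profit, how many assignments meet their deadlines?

By profit: D(d2,80), G(d3,67), H(d1,42), B(d2,41), A(d3,39), I(d1,35), C(d3,27), F(d2,25), E(d3,20)
D→slot 2; G→slot 3; H→slot 1; B skipped; A skipped; I skipped; C skipped; F skipped; E skipped.
3 of 9 scheduled.

3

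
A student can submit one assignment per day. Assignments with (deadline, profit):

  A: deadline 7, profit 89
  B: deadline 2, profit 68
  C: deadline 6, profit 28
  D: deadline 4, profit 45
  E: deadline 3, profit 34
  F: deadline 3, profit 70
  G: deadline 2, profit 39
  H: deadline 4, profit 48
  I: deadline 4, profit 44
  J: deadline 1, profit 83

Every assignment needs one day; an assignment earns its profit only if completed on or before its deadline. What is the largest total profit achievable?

386

By profit: A(d7,89), J(d1,83), F(d3,70), B(d2,68), H(d4,48), D(d4,45), I(d4,44), G(d2,39), E(d3,34), C(d6,28)
A→slot 7; J→slot 1; F→slot 3; B→slot 2; H→slot 4; D skipped; I skipped; G skipped; E skipped; C→slot 6.
Profit = 83 + 68 + 70 + 48 + 28 + 89 = 386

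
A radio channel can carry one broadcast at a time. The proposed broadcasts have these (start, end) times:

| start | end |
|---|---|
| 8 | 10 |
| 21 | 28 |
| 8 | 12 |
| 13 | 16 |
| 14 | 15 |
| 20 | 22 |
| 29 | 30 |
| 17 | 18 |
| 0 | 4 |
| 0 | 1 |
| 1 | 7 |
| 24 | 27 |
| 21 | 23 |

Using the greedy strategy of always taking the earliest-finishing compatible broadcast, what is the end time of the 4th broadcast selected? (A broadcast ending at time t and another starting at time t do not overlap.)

Sorted by end: (0,1)  (0,4)  (1,7)  (8,10)  (8,12)  (14,15)  (13,16)  (17,18)  (20,22)  (21,23)  (24,27)  (21,28)  (29,30)
take (0,1); skip (0,4); take (1,7); take (8,10); take (14,15); take (17,18); take (20,22); take (24,27); take (29,30).
Selected: (0,1) (1,7) (8,10) (14,15) (17,18) (20,22) (24,27) (29,30)

15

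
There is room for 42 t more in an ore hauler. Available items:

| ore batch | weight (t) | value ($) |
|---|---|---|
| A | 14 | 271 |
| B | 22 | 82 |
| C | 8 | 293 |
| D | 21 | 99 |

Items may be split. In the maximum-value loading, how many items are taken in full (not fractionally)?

2

Sort by value per unit weight and fill in that order.
Ratios (sorted): C 36.62, A 19.36, D 4.71, B 3.73
take C (8 @ 293); take A (14 @ 271); take 20/21 of D → 94.29. Capacity used 42/42.
2 item(s) taken whole; one partial (take 20/21 of D).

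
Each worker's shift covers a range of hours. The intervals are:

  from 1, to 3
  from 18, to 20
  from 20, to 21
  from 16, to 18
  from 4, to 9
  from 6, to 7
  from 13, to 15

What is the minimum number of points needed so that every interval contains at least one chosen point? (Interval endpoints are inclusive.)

5

By right end: [1,3]  [6,7]  [4,9]  [13,15]  [16,18]  [18,20]  [20,21]
[1,3] uncovered → point at 3; [6,7] uncovered → point at 7; [13,15] uncovered → point at 15; [16,18] uncovered → point at 18; [20,21] uncovered → point at 21.
Points: 3, 7, 15, 18, 21 (5 total).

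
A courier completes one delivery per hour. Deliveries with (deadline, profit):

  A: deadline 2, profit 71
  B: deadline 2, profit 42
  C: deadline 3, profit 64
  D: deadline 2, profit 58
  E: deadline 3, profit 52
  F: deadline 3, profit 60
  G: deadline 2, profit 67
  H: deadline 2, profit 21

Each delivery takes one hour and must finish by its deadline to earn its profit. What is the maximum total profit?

202

By profit: A(d2,71), G(d2,67), C(d3,64), F(d3,60), D(d2,58), E(d3,52), B(d2,42), H(d2,21)
A→slot 2; G→slot 1; C→slot 3; F skipped; D skipped; E skipped; B skipped; H skipped.
Profit = 67 + 71 + 64 = 202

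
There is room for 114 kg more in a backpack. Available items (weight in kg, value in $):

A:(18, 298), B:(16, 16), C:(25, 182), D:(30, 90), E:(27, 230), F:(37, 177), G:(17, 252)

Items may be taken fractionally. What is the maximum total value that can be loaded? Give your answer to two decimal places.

1091.16

Greedy by value/weight ratio, highest first.
Ratios (sorted): A 16.56, G 14.82, E 8.52, C 7.28, F 4.78, D 3.00, B 1.00
take A (18 @ 298); take G (17 @ 252); take E (27 @ 230); take C (25 @ 182); take 27/37 of F → 129.16. Capacity used 114/114.
Total value = 1091.16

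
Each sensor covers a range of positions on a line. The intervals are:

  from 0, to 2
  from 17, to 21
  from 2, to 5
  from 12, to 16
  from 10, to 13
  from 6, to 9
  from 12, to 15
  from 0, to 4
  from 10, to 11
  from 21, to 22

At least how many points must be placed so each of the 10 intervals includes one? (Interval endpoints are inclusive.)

5

Process intervals by earliest right end; each time one isn't hit yet, stab at its right endpoint.
By right end: [0,2]  [0,4]  [2,5]  [6,9]  [10,11]  [10,13]  [12,15]  [12,16]  [17,21]  [21,22]
[0,2] uncovered → point at 2; [6,9] uncovered → point at 9; [10,11] uncovered → point at 11; [12,15] uncovered → point at 15; [17,21] uncovered → point at 21.
Points: 2, 9, 11, 15, 21 (5 total).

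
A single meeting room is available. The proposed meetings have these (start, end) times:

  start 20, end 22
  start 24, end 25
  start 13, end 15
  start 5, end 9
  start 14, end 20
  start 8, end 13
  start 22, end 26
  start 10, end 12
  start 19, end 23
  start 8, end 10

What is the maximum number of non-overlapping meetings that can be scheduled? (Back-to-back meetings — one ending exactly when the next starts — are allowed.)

5

Sort by end time and greedily take each interval whose start is ≥ the last chosen end.
By end time: (5,9), (8,10), (10,12), (8,13), (13,15), (14,20), (20,22), (19,23), (24,25), (22,26).
Pick (5,9); next start ≥ 9 → (10,12); next start ≥ 12 → (13,15); next start ≥ 15 → (20,22); next start ≥ 22 → (24,25).
Selected 5 meetings.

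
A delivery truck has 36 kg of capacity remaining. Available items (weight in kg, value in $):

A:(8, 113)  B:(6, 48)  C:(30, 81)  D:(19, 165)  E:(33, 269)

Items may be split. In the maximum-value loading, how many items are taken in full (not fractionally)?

2

Sort by value per unit weight and fill in that order.
Ratios (sorted): A 14.12, D 8.68, E 8.15, B 8.00, C 2.70
take A (8 @ 113); take D (19 @ 165); take 9/33 of E → 73.36. Capacity used 36/36.
2 item(s) taken whole; one partial (take 9/33 of E).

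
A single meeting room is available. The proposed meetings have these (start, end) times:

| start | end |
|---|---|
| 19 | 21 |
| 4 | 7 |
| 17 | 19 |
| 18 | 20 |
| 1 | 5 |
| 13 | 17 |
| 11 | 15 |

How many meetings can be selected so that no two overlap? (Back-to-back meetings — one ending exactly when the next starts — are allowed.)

Order by finish time; keep every interval that doesn't clash with the previous kept one.
Sorted by end: (1,5)  (4,7)  (11,15)  (13,17)  (17,19)  (18,20)  (19,21)
take (1,5); take (11,15); take (17,19); take (19,21).
Selected 4 meetings.

4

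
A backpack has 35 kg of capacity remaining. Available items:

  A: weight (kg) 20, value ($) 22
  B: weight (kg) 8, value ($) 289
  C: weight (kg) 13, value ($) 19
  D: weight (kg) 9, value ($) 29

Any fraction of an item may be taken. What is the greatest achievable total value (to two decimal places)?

Greedy by value/weight ratio, highest first.
Order: B (289/8=36.12) > D (29/9=3.22) > C (19/13=1.46) > A (22/20=1.10)
Fill: take B (8 @ 289) → take D (9 @ 29) → take C (13 @ 19) → take 5/20 of A → 5.50; 35/35 used.
Total value = 342.50

342.50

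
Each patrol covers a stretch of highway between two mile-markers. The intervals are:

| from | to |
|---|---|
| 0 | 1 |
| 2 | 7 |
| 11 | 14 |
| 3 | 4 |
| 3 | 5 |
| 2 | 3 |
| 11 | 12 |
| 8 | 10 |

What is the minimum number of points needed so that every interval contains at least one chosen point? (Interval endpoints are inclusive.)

Sort by right endpoint; whenever an interval is uncovered, place a point at its right end.
Sorted: [0,1] [2,3] [3,4] [3,5] [2,7] [8,10] [11,12] [11,14]
{[0,1]} hit by 1; {[2,3],[3,4],[3,5],[2,7]} hit by 3; {[8,10]} hit by 10; {[11,12],[11,14]} hit by 12.
Points: 1, 3, 10, 12 (4 total).

4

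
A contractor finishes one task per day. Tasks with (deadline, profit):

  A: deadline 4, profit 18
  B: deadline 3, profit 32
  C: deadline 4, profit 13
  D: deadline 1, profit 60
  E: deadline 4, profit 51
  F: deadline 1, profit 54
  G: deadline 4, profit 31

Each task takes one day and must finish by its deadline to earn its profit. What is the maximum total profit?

By profit: D(d1,60), F(d1,54), E(d4,51), B(d3,32), G(d4,31), A(d4,18), C(d4,13)
D→slot 1; F skipped; E→slot 4; B→slot 3; G→slot 2; A skipped; C skipped.
Profit = 60 + 31 + 32 + 51 = 174

174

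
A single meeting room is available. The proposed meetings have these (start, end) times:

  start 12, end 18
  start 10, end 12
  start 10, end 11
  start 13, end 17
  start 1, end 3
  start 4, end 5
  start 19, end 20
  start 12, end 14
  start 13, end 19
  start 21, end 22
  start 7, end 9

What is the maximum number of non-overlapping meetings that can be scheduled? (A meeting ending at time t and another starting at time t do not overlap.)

Greedy by earliest finish: after sorting by end time, pick each interval compatible with the last pick.
By end time: (1,3), (4,5), (7,9), (10,11), (10,12), (12,14), (13,17), (12,18), (13,19), (19,20), (21,22).
Pick (1,3); next start ≥ 3 → (4,5); next start ≥ 5 → (7,9); next start ≥ 9 → (10,11); next start ≥ 11 → (12,14); next start ≥ 14 → (19,20); next start ≥ 20 → (21,22).
Selected 7 meetings.

7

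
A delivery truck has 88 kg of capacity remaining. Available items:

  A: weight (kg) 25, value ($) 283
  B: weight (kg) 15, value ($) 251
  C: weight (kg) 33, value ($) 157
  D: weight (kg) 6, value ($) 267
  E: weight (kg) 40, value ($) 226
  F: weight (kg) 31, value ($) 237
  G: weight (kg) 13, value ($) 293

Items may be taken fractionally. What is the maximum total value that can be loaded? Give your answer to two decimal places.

Sort by value per unit weight and fill in that order.
Order: D (267/6=44.50) > G (293/13=22.54) > B (251/15=16.73) > A (283/25=11.32) > F (237/31=7.65) > E (226/40=5.65) > C (157/33=4.76)
Fill: take D (6 @ 267) → take G (13 @ 293) → take B (15 @ 251) → take A (25 @ 283) → take 29/31 of F → 221.71; 88/88 used.
Total value = 1315.71

1315.71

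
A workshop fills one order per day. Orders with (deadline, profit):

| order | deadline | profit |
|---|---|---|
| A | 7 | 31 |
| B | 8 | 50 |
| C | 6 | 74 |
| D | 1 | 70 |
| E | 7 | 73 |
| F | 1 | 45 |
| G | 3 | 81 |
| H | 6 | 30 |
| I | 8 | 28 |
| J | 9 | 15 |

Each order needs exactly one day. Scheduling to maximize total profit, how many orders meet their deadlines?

Take jobs in profit order; each goes to the latest open slot no later than its deadline.
Profit order: G=81 C=74 E=73 D=70 B=50 F=45 A=31 H=30 I=28 J=15
Assign: G→slot 3, C→slot 6, E→slot 7, D→slot 1, B→slot 8, F skipped, A→slot 5, H→slot 4, I→slot 2, J→slot 9.
Slots: [1:D] [2:I] [3:G] [4:H] [5:A] [6:C] [7:E] [8:B] [9:J]
9 of 10 scheduled.

9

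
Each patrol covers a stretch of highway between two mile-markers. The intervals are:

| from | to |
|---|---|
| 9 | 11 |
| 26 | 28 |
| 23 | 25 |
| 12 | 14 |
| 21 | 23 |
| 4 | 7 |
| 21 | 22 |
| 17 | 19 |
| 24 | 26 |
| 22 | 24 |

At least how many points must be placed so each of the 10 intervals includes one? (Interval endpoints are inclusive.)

Sorted: [4,7] [9,11] [12,14] [17,19] [21,22] [21,23] [22,24] [23,25] [24,26] [26,28]
{[4,7]} hit by 7; {[9,11]} hit by 11; {[12,14]} hit by 14; {[17,19]} hit by 19; {[21,22],[21,23],[22,24]} hit by 22; {[23,25],[24,26]} hit by 25; {[26,28]} hit by 28.
Points: 7, 11, 14, 19, 22, 25, 28 (7 total).

7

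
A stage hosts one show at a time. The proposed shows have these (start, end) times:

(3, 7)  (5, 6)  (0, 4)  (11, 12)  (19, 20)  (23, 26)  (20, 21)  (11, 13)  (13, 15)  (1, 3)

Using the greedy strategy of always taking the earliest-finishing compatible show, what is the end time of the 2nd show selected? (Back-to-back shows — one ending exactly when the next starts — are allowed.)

6

Order by finish time; keep every interval that doesn't clash with the previous kept one.
Sorted by end: (1,3)  (0,4)  (5,6)  (3,7)  (11,12)  (11,13)  (13,15)  (19,20)  (20,21)  (23,26)
take (1,3); take (5,6); take (11,12); take (13,15); take (19,20); take (20,21); take (23,26).
Selected: (1,3) (5,6) (11,12) (13,15) (19,20) (20,21) (23,26)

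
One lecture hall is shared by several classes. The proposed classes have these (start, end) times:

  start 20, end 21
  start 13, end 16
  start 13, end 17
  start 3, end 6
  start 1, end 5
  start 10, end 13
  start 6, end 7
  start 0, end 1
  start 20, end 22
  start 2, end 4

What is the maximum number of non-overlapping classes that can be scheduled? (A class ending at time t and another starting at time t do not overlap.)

By end time: (0,1), (2,4), (1,5), (3,6), (6,7), (10,13), (13,16), (13,17), (20,21), (20,22).
Pick (0,1); next start ≥ 1 → (2,4); next start ≥ 4 → (6,7); next start ≥ 7 → (10,13); next start ≥ 13 → (13,16); next start ≥ 16 → (20,21).
Selected 6 classes.

6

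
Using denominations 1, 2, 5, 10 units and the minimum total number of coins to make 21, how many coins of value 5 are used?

21 = 2×10 + 1×1
Count of 5: 0

0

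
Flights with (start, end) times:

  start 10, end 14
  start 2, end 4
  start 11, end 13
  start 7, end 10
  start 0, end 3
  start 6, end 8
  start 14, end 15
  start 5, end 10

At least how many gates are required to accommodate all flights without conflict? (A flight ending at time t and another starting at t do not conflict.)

The answer is the maximum number of intervals overlapping at any instant.
starts: [0, 2, 5, 6, 7, 10, 11, 14]
ends:   [3, 4, 8, 10, 10, 13, 14, 15]
s0→1 s2→2 e3→1 e4→0 s5→1 s6→2 s7→3  — peak 3.

3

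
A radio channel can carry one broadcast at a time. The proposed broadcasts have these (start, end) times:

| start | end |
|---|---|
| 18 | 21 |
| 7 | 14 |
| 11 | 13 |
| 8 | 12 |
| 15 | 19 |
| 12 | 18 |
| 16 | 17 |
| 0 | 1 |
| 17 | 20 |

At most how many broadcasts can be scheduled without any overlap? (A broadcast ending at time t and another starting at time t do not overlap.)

Sort by end time and greedily take each interval whose start is ≥ the last chosen end.
Sorted by end: (0,1)  (8,12)  (11,13)  (7,14)  (16,17)  (12,18)  (15,19)  (17,20)  (18,21)
take (0,1); take (8,12); skip (11,13); skip (7,14); take (16,17); take (17,20).
Selected 4 broadcasts.

4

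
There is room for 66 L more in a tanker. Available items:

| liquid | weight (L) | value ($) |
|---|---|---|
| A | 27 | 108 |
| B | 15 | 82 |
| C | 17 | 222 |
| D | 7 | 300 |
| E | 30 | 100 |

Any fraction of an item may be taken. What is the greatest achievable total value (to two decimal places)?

712.00

Order: D (300/7=42.86) > C (222/17=13.06) > B (82/15=5.47) > A (108/27=4.00) > E (100/30=3.33)
Fill: take D (7 @ 300) → take C (17 @ 222) → take B (15 @ 82) → take A (27 @ 108); 66/66 used.
Total value = 712.00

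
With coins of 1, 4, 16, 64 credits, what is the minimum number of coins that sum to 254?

11

Use the largest denomination that fits, subtract, and repeat.
254 = 3×64 + 3×16 + 3×4 + 2×1
Total coins = 3 + 3 + 3 + 2 = 11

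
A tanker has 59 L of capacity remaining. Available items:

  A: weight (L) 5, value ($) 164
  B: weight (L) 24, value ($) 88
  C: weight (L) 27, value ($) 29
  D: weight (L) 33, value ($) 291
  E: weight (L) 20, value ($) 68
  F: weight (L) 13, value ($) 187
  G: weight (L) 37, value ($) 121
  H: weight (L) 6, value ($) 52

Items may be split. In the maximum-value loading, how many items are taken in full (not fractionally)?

4

Sort by value per unit weight and fill in that order.
Ratios (sorted): A 32.80, F 14.38, D 8.82, H 8.67, B 3.67, E 3.40, G 3.27, C 1.07
take A (5 @ 164); take F (13 @ 187); take D (33 @ 291); take H (6 @ 52); take 2/24 of B → 7.33. Capacity used 59/59.
4 item(s) taken whole; one partial (take 2/24 of B).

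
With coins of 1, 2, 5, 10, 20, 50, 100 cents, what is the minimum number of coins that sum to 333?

7

Use the largest denomination that fits, subtract, and repeat.
333 − 3×100→33 − 1×20→13 − 1×10→3 − 1×2→1 − 1×1→0
Total coins = 3 + 1 + 1 + 1 + 1 = 7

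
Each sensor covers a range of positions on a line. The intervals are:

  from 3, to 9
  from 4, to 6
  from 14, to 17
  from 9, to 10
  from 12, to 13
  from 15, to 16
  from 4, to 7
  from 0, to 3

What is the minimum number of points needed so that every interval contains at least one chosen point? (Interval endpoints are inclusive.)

5

Sorted: [0,3] [4,6] [4,7] [3,9] [9,10] [12,13] [15,16] [14,17]
{[0,3]} hit by 3; {[4,6],[4,7],[3,9]} hit by 6; {[9,10]} hit by 10; {[12,13]} hit by 13; {[15,16],[14,17]} hit by 16.
Points: 3, 6, 10, 13, 16 (5 total).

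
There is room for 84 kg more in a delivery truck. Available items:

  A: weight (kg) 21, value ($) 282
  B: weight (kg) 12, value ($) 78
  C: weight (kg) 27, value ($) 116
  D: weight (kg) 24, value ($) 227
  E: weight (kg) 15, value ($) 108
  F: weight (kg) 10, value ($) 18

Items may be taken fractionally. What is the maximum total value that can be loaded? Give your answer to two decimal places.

Greedy by value/weight ratio, highest first.
Order: A (282/21=13.43) > D (227/24=9.46) > E (108/15=7.20) > B (78/12=6.50) > C (116/27=4.30) > F (18/10=1.80)
Fill: take A (21 @ 282) → take D (24 @ 227) → take E (15 @ 108) → take B (12 @ 78) → take 12/27 of C → 51.56; 84/84 used.
Total value = 746.56

746.56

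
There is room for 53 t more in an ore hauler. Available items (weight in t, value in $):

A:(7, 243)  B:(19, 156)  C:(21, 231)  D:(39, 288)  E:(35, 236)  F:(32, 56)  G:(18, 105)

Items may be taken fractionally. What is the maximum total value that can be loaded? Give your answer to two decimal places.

674.31

Sort by value per unit weight and fill in that order.
Order: A (243/7=34.71) > C (231/21=11.00) > B (156/19=8.21) > D (288/39=7.38) > E (236/35=6.74) > G (105/18=5.83) > F (56/32=1.75)
Fill: take A (7 @ 243) → take C (21 @ 231) → take B (19 @ 156) → take 6/39 of D → 44.31; 53/53 used.
Total value = 674.31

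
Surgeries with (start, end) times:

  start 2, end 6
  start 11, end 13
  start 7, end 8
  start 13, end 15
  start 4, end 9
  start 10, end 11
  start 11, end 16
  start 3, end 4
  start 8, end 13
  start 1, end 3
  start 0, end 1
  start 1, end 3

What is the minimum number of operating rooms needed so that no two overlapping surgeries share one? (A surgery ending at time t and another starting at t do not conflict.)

The answer is the maximum number of intervals overlapping at any instant.
Events (time:±→running): 0:+→1 1:-→0 1:+→1 1:+→2 2:+→3 … peak 3.

3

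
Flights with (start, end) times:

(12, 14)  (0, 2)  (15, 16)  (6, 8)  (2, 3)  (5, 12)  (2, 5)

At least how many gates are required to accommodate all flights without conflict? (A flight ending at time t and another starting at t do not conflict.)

Count concurrent intervals with a sweep; the peak is the room count.
starts: [0, 2, 2, 5, 6, 12, 15]
ends:   [2, 3, 5, 8, 12, 14, 16]
s0→1 e2→0 s2→1 s2→2  — peak 2.

2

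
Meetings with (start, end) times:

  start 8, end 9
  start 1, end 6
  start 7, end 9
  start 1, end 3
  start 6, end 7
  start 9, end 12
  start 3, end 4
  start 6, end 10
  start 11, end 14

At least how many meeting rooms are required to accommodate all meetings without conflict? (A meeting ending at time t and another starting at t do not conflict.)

Events (time:±→running): 1:+→1 1:+→2 3:-→1 3:+→2 4:-→1 6:-→0 6:+→1 6:+→2 7:-→1 7:+→2 8:+→3 … peak 3.

3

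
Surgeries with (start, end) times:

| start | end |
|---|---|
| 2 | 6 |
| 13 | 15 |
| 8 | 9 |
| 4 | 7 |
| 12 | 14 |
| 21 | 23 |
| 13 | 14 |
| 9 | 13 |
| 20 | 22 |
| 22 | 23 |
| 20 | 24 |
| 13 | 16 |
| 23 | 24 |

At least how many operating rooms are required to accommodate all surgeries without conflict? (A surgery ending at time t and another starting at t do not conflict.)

Events (time:±→running): 2:+→1 4:+→2 6:-→1 7:-→0 8:+→1 9:-→0 9:+→1 12:+→2 13:-→1 13:+→2 13:+→3 13:+→4 … peak 4.

4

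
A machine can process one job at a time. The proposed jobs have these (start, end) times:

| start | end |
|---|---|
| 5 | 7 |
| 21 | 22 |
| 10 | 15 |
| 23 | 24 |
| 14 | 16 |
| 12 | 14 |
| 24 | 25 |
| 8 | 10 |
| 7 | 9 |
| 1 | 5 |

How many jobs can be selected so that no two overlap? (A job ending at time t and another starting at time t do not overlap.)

Sort by end time and greedily take each interval whose start is ≥ the last chosen end.
Sorted by end: (1,5)  (5,7)  (7,9)  (8,10)  (12,14)  (10,15)  (14,16)  (21,22)  (23,24)  (24,25)
take (1,5); take (5,7); take (7,9); take (12,14); take (14,16); take (21,22); take (23,24); take (24,25).
Selected 8 jobs.

8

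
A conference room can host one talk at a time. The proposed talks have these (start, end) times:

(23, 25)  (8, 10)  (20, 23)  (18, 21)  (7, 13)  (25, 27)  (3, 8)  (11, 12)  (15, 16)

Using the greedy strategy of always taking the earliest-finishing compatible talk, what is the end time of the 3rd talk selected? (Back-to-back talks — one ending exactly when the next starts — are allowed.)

Sorted by end: (3,8)  (8,10)  (11,12)  (7,13)  (15,16)  (18,21)  (20,23)  (23,25)  (25,27)
take (3,8); take (8,10); take (11,12); skip (7,13); take (15,16); take (18,21); take (23,25); take (25,27).
Selected: (3,8) (8,10) (11,12) (15,16) (18,21) (23,25) (25,27)

12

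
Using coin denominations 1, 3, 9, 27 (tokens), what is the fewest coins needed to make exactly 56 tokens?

4

Greedy: take as many of the largest coin as possible, then repeat with the remainder.
56 = 2×27 + 2×1
Total coins = 2 + 2 = 4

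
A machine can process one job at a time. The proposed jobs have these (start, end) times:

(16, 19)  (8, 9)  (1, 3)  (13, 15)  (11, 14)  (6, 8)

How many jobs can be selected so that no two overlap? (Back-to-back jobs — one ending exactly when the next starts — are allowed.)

5

Sort by end time and greedily take each interval whose start is ≥ the last chosen end.
Sorted by end: (1,3)  (6,8)  (8,9)  (11,14)  (13,15)  (16,19)
take (1,3); take (6,8); take (8,9); take (11,14); take (16,19).
Selected 5 jobs.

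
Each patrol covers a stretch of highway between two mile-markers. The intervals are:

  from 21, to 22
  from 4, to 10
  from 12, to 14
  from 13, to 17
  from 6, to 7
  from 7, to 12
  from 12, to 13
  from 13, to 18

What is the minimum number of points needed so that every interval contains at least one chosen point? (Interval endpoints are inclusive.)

3

Process intervals by earliest right end; each time one isn't hit yet, stab at its right endpoint.
By right end: [6,7]  [4,10]  [7,12]  [12,13]  [12,14]  [13,17]  [13,18]  [21,22]
[6,7] uncovered → point at 7; [12,13] uncovered → point at 13; [21,22] uncovered → point at 22.
Points: 7, 13, 22 (3 total).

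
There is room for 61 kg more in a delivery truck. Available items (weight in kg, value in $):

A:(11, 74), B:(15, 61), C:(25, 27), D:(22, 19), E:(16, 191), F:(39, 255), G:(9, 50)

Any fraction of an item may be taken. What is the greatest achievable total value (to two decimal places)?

487.31

Greedy by value/weight ratio, highest first.
Ratios (sorted): E 11.94, A 6.73, F 6.54, G 5.56, B 4.07, C 1.08, D 0.86
take E (16 @ 191); take A (11 @ 74); take 34/39 of F → 222.31. Capacity used 61/61.
Total value = 487.31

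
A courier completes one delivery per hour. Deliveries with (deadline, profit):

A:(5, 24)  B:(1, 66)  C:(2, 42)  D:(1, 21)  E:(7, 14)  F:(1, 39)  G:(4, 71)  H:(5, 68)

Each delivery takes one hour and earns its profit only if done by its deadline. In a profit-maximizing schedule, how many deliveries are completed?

By profit: G(d4,71), H(d5,68), B(d1,66), C(d2,42), F(d1,39), A(d5,24), D(d1,21), E(d7,14)
G→slot 4; H→slot 5; B→slot 1; C→slot 2; F skipped; A→slot 3; D skipped; E→slot 7.
6 of 8 scheduled.

6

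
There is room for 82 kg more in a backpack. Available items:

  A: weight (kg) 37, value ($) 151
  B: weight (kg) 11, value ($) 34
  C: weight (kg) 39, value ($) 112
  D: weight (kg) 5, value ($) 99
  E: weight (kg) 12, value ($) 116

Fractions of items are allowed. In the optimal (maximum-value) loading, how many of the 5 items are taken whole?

4

Order: D (99/5=19.80) > E (116/12=9.67) > A (151/37=4.08) > B (34/11=3.09) > C (112/39=2.87)
Fill: take D (5 @ 99) → take E (12 @ 116) → take A (37 @ 151) → take B (11 @ 34) → take 17/39 of C → 48.82; 82/82 used.
4 item(s) taken whole; one partial (take 17/39 of C).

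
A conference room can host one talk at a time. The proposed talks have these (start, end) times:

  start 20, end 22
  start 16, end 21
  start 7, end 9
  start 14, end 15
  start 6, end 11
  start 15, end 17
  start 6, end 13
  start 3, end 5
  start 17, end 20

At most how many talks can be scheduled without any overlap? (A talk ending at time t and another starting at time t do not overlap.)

6

Order by finish time; keep every interval that doesn't clash with the previous kept one.
Sorted by end: (3,5)  (7,9)  (6,11)  (6,13)  (14,15)  (15,17)  (17,20)  (16,21)  (20,22)
take (3,5); take (7,9); skip (6,13); take (14,15); take (15,17); take (17,20); skip (16,21); take (20,22).
Selected 6 talks.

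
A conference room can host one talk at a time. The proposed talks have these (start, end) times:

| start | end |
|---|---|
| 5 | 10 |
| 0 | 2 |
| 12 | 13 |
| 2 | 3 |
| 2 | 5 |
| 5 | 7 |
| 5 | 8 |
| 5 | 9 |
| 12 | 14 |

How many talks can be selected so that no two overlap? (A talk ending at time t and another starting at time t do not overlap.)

Order by finish time; keep every interval that doesn't clash with the previous kept one.
Sorted by end: (0,2)  (2,3)  (2,5)  (5,7)  (5,8)  (5,9)  (5,10)  (12,13)  (12,14)
take (0,2); take (2,3); skip (2,5); take (5,7); skip (5,8); skip (5,9); take (12,13).
Selected 4 talks.

4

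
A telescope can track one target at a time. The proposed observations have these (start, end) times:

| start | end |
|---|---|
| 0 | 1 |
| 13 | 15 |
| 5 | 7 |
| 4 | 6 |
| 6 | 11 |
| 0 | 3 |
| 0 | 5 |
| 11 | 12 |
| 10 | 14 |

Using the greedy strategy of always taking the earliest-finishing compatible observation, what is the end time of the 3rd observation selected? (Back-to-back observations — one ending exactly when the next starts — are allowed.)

Order by finish time; keep every interval that doesn't clash with the previous kept one.
By end time: (0,1), (0,3), (0,5), (4,6), (5,7), (6,11), (11,12), (10,14), (13,15).
Pick (0,1); next start ≥ 1 → (4,6); next start ≥ 6 → (6,11); next start ≥ 11 → (11,12); next start ≥ 12 → (13,15).
Selected: (0,1) (4,6) (6,11) (11,12) (13,15)

11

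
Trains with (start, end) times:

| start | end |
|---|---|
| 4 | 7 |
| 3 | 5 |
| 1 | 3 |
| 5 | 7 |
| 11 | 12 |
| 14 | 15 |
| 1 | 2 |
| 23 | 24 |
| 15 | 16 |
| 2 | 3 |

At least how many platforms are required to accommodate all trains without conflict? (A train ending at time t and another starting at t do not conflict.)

2

Count concurrent intervals with a sweep; the peak is the room count.
starts: [1, 1, 2, 3, 4, 5, 11, 14, 15, 23]
ends:   [2, 3, 3, 5, 7, 7, 12, 15, 16, 24]
s1→1 s1→2  — peak 2.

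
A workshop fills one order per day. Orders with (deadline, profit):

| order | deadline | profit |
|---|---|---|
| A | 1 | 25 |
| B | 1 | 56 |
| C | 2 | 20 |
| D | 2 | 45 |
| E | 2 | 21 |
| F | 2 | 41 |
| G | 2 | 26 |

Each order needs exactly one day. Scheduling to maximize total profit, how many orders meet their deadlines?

Sort by profit descending; place each in the latest free slot ≤ its deadline.
By profit: B(d1,56), D(d2,45), F(d2,41), G(d2,26), A(d1,25), E(d2,21), C(d2,20)
B→slot 1; D→slot 2; F skipped; G skipped; A skipped; E skipped; C skipped.
2 of 7 scheduled.

2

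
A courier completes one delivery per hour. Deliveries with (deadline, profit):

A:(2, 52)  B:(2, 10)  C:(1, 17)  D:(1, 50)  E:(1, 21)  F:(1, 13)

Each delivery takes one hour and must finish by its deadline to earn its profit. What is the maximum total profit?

Profit order: A=52 D=50 E=21 C=17 F=13 B=10
Assign: A→slot 2, D→slot 1, E skipped, C skipped, F skipped, B skipped.
Slots: [1:D] [2:A]
Profit = 50 + 52 = 102

102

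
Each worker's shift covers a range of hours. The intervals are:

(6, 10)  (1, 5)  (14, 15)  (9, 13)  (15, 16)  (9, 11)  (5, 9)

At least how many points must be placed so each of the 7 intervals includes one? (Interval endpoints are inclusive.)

3

By right end: [1,5]  [5,9]  [6,10]  [9,11]  [9,13]  [14,15]  [15,16]
[1,5] uncovered → point at 5; [6,10] uncovered → point at 10; [14,15] uncovered → point at 15.
Points: 5, 10, 15 (3 total).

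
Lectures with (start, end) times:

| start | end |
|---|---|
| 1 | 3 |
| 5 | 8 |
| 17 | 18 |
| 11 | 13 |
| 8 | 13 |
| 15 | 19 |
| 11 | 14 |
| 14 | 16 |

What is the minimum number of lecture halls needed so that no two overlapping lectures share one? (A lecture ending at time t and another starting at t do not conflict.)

3

Count concurrent intervals with a sweep; the peak is the room count.
Events (time:±→running): 1:+→1 3:-→0 5:+→1 8:-→0 8:+→1 11:+→2 11:+→3 … peak 3.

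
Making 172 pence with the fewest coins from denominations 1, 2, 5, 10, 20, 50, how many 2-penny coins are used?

Use the largest denomination that fits, subtract, and repeat.
172 = 3×50 + 1×20 + 1×2
Count of 2: 1

1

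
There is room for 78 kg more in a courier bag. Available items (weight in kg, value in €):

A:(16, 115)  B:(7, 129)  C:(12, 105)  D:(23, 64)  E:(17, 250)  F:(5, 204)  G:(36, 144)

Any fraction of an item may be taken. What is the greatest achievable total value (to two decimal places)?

887.00

Order: F (204/5=40.80) > B (129/7=18.43) > E (250/17=14.71) > C (105/12=8.75) > A (115/16=7.19) > G (144/36=4.00) > D (64/23=2.78)
Fill: take F (5 @ 204) → take B (7 @ 129) → take E (17 @ 250) → take C (12 @ 105) → take A (16 @ 115) → take 21/36 of G → 84.00; 78/78 used.
Total value = 887.00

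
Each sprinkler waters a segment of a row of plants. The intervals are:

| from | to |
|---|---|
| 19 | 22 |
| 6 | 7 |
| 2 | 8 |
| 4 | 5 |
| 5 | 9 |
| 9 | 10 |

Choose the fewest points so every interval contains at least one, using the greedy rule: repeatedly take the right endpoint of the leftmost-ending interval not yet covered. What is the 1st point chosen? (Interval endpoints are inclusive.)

Process intervals by earliest right end; each time one isn't hit yet, stab at its right endpoint.
By right end: [4,5]  [6,7]  [2,8]  [5,9]  [9,10]  [19,22]
[4,5] uncovered → point at 5; [6,7] uncovered → point at 7; [9,10] uncovered → point at 10; [19,22] uncovered → point at 22.
Points: 5, 7, 10, 22 (4 total).

5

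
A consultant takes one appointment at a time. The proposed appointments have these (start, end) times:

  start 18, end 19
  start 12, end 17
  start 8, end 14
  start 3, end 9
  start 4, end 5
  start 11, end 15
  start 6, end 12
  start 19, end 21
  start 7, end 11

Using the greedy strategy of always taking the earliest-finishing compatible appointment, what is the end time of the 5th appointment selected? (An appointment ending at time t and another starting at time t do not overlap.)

By end time: (4,5), (3,9), (7,11), (6,12), (8,14), (11,15), (12,17), (18,19), (19,21).
Pick (4,5); next start ≥ 5 → (7,11); next start ≥ 11 → (11,15); next start ≥ 15 → (18,19); next start ≥ 19 → (19,21).
Selected: (4,5) (7,11) (11,15) (18,19) (19,21)

21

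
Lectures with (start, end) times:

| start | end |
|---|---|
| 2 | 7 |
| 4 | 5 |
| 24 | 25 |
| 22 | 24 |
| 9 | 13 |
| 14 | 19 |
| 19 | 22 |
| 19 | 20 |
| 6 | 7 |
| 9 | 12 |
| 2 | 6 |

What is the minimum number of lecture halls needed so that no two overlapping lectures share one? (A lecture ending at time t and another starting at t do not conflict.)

starts: [2, 2, 4, 6, 9, 9, 14, 19, 19, 22, 24]
ends:   [5, 6, 7, 7, 12, 13, 19, 20, 22, 24, 25]
s2→1 s2→2 s4→3  — peak 3.

3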